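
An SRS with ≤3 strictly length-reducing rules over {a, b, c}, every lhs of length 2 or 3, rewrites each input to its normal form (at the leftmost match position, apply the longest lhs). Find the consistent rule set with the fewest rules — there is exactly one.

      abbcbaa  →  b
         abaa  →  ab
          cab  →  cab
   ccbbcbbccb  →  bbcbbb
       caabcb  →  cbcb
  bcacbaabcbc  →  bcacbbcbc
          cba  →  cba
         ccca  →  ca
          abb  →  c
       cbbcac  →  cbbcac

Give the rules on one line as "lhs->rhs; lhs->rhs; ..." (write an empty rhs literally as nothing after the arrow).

  | abbcbaa => ccbaa => baa => b
  | abaa => ab
  | cab
  | ccbbcbbccb => bbcbbccb => bbcbbb

aa->; abb->c; cc->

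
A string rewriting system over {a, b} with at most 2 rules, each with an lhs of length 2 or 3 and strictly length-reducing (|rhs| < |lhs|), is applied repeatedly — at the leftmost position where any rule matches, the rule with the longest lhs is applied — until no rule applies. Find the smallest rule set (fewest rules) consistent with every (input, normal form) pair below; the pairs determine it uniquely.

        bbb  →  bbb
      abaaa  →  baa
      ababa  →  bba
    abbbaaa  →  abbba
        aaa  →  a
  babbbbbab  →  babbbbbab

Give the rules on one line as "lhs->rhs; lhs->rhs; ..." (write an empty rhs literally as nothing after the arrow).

  | bbb
  | abaaa => baa
  | ababa => bba
  | abbbaaa => abbba

aaa->a; aba->b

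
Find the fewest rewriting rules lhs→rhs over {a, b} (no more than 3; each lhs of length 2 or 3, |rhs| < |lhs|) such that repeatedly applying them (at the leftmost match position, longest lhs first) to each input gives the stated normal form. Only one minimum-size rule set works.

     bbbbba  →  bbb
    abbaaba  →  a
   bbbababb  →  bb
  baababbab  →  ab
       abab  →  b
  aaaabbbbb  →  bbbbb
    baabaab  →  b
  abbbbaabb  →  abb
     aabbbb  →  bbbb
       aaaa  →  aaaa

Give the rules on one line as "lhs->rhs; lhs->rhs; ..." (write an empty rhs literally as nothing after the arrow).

  | bbbbba => bbb
  | abbaaba => aaba => ba => a
  | bbbababb => bbabb => bb
  | baababbab => aababbab => babbab => abbab => ab

aab->b; ba->a; bba->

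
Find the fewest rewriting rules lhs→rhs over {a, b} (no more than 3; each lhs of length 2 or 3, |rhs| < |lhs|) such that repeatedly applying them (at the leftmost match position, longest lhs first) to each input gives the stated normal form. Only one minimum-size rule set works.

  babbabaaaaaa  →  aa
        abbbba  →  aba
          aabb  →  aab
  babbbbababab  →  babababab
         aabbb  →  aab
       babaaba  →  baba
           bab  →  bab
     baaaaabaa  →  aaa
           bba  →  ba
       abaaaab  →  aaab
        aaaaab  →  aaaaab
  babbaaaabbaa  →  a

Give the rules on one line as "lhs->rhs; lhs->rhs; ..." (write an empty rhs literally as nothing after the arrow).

baa->; bb->b

  | babbabaaaaaa => bababaaaaaa => babaaaaa => baaaa => aa
  | abbbba => abbba => abba => aba
  | aabb => aab
  | babbbbababab => babbbababab => babbababab => babababab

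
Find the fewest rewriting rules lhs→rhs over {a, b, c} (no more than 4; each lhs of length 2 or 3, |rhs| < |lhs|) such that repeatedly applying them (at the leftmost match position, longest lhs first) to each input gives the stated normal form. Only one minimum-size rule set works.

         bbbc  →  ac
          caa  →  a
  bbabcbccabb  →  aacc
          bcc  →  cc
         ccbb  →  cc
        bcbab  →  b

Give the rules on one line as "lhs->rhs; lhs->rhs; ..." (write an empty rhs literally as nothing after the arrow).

bb->a; bc->c; ca->; cb->c

  | bbbc => abc => ac
  | caa => a
  | bbabcbccabb => aabcbccabb => aacbccabb => aacccabb => aaccbb => aaccb => aacc
  | bcc => cc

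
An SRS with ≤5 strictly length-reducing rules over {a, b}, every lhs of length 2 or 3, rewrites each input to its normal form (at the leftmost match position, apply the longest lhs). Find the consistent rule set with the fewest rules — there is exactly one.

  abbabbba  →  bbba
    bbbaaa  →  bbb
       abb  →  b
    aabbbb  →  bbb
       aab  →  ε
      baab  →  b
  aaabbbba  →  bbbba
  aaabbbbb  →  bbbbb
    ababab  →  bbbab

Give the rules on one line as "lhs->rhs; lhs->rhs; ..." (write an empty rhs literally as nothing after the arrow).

  | abbabbba => babbba => bbba
  | bbbaaa => bbb
  | abb => b
  | aabbbb => bbb

aaa->; aab->; aba->bb; abb->b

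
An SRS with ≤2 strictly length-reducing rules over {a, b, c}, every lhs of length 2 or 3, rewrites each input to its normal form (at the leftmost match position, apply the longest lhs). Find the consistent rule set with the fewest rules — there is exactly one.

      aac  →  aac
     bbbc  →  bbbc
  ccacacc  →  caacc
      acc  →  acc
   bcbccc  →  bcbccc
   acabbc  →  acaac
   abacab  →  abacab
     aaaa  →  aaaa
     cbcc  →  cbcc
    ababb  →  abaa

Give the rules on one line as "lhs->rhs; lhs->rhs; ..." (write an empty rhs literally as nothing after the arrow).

  | aac
  | bbbc
  | ccacacc => caacc
  | acc

abb->aa; cac->a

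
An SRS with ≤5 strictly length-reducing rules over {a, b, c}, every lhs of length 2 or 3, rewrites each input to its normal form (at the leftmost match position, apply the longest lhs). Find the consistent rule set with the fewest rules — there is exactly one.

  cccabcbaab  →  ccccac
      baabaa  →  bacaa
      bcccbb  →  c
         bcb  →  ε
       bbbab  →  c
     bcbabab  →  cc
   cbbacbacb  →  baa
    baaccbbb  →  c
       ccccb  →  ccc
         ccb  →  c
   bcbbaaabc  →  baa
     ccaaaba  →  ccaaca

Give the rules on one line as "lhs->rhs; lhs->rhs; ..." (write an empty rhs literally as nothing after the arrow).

ab->c; acc->a; bc->c; cb->

  | cccabcbaab => cccccbaab => ccccaab => ccccac
  | baabaa => bacaa
  | bcccbb => cccbb => ccb => c
  | bcb => cb => ε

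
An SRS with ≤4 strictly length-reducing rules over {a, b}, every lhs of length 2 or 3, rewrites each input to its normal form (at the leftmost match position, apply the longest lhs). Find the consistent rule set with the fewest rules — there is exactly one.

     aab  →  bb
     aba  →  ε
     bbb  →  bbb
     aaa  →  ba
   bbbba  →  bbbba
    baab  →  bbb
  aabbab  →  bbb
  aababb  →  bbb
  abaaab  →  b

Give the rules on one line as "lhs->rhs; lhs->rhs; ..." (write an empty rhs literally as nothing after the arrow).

aa->b; ab->; aba->ab

  | aab => bb
  | aba => ab => ε
  | bbb
  | aaa => ba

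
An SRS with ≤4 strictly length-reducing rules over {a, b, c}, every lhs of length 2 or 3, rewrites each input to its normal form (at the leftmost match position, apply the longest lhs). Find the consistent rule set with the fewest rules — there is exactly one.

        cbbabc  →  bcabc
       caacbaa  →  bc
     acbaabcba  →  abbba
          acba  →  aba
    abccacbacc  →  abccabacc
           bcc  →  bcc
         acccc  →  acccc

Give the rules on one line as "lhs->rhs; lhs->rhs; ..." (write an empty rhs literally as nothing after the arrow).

aa->c; cb->b; cbb->bc

  | cbbabc => bcabc
  | caacbaa => cccbaa => ccbaa => cbaa => baa => bc
  | acbaabcba => abaabcba => abcbcba => abbcba => abbba
  | acba => aba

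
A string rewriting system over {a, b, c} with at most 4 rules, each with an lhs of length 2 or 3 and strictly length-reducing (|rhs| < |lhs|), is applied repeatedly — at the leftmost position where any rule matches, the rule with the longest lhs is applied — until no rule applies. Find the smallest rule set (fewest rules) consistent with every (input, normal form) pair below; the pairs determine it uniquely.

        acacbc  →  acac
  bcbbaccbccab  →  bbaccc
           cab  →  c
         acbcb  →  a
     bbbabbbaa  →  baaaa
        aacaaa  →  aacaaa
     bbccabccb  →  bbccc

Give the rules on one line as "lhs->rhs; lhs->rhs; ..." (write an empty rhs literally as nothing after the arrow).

ab->; bab->aa; cb->

  | acacbc => acac
  | bcbbaccbccab => bbaccbccab => bbacccab => bbaccc
  | cab => c
  | acbcb => acb => a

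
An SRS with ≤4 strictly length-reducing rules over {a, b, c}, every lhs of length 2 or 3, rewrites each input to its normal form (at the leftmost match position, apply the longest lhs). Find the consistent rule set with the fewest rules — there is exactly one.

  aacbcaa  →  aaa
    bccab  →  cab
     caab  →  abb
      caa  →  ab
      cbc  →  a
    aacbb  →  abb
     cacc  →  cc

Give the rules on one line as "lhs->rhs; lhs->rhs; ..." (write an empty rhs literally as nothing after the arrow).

  | aacbcaa => abcaa => aaa
  | bccab => cab
  | caab => abb
  | caa => ab

ac->; bc->; caa->ab; cbc->a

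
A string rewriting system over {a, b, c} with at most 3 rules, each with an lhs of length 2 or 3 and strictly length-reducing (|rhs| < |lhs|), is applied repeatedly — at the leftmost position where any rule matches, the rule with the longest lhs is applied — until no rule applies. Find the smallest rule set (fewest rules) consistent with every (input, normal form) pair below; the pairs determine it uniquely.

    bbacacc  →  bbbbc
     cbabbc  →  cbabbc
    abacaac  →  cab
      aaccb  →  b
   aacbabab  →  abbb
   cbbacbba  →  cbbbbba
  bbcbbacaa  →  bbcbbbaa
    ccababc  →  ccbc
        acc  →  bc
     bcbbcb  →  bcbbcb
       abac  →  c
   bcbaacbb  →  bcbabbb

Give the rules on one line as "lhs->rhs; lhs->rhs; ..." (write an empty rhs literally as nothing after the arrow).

  | bbacacc => bbbacc => bbbbc
  | cbabbc
  | abacaac => caac => cab
  | aaccb => abcb => b

aba->; abc->; ac->b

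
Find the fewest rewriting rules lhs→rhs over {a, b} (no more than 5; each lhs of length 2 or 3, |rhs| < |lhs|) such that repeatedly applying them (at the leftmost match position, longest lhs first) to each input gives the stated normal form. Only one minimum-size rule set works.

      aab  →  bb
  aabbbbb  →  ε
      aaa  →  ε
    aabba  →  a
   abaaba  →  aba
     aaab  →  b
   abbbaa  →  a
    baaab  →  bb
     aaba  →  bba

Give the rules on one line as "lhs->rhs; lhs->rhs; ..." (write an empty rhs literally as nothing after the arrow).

  | aab => bb
  | aabbbbb => bbbbbb => bbb => ε
  | aaa => ε
  | aabba => bbba => a

aa->b; aaa->; abb->a; bbb->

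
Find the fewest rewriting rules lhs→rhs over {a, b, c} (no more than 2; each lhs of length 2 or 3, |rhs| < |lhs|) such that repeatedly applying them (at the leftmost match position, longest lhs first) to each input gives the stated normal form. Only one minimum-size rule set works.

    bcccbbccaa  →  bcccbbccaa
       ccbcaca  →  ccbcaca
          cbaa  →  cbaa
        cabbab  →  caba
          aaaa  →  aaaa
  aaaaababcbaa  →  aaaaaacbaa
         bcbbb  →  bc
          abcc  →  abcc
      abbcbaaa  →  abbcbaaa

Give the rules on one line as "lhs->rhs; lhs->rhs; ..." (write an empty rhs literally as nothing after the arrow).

  | bcccbbccaa
  | ccbcaca
  | cbaa
  | cabbab => caba

bab->a; bbb->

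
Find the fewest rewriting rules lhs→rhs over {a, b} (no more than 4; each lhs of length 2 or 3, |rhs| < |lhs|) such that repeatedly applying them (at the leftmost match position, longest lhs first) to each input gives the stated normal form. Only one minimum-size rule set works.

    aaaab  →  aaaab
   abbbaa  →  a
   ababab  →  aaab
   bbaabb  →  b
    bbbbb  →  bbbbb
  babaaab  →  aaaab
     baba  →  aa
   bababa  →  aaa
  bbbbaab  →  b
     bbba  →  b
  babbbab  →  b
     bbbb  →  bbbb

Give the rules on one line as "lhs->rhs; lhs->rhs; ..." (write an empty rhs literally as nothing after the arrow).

abb->b; ba->a; bba->

  | aaaab
  | abbbaa => bbaa => a
  | ababab => aabab => aaab
  | bbaabb => abb => b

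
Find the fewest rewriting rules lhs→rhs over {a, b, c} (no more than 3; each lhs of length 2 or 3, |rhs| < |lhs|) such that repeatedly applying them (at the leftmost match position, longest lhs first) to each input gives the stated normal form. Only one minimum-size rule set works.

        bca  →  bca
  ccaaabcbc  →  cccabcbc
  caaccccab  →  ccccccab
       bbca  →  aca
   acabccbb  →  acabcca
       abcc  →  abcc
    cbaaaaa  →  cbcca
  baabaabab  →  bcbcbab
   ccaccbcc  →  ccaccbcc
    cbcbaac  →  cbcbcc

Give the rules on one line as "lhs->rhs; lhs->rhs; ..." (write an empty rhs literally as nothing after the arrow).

  | bca
  | ccaaabcbc => cccabcbc
  | caaccccab => ccccccab
  | bbca => aca

aa->c; bb->a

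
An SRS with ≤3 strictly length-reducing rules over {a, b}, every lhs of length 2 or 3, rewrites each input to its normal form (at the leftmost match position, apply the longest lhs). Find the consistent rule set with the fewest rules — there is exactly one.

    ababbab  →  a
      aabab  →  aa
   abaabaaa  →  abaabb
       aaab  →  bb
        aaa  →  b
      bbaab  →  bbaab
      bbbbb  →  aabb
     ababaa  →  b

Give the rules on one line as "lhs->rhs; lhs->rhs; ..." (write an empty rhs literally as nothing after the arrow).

aaa->b; bab->; bbb->aa

  | ababbab => abab => a
  | aabab => aa
  | abaabaaa => abaabb
  | aaab => bb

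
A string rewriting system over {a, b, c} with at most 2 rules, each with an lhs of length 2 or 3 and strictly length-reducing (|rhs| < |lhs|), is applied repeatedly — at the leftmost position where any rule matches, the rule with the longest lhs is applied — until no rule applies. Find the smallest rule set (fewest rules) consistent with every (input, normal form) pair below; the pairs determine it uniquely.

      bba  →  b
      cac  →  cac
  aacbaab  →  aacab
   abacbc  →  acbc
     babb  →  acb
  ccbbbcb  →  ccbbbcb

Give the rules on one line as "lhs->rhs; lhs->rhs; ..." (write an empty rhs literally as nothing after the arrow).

  | bba => b
  | cac
  | aacbaab => aacab
  | abacbc => acbc

ba->; bab->ac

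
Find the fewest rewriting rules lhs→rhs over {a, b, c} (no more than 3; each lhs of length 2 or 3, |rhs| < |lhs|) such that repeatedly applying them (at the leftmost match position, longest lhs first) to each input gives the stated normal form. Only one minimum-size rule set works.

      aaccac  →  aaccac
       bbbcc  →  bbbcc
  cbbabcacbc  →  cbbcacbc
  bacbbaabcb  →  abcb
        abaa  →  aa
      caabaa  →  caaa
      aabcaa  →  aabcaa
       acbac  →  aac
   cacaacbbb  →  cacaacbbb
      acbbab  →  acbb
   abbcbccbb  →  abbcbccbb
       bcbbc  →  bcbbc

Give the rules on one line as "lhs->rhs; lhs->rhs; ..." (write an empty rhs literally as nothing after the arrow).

ba->; cba->a

  | aaccac
  | bbbcc
  | cbbabcacbc => cbbcacbc
  | bacbbaabcb => cbbaabcb => cbabcb => abcb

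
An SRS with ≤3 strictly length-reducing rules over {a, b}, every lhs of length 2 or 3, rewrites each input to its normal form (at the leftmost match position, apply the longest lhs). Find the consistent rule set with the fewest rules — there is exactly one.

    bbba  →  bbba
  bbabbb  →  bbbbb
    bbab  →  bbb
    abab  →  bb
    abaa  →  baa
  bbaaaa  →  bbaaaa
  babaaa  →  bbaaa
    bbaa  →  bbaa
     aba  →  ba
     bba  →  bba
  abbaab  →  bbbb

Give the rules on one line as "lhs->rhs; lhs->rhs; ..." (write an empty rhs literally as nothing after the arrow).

aab->bb; ab->b

  | bbba
  | bbabbb => bbbbb
  | bbab => bbb
  | abab => bab => bb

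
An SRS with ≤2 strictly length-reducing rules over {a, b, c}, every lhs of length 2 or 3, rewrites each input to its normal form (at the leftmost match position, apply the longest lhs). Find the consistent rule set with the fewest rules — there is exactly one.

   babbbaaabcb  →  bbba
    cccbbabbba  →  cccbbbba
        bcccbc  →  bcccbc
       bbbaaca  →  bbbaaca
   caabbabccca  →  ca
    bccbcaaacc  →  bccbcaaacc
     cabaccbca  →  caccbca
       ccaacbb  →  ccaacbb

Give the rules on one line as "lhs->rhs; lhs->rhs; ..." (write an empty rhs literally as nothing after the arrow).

ab->; abc->ab

  | babbbaaabcb => bbbaaabcb => bbbaaabb => bbbaab => bbba
  | cccbbabbba => cccbbbba
  | bcccbc
  | bbbaaca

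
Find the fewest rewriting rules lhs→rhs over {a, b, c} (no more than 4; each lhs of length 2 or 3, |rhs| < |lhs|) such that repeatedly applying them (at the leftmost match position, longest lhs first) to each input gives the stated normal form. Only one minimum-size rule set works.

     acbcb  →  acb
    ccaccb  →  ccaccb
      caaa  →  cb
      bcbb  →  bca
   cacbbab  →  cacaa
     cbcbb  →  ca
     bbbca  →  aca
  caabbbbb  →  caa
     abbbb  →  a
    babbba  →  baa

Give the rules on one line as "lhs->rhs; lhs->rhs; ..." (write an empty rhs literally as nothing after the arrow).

  | acbcb => acb
  | ccaccb
  | caaa => cb
  | bcbb => bca

aaa->b; ab->a; bb->a; cbc->c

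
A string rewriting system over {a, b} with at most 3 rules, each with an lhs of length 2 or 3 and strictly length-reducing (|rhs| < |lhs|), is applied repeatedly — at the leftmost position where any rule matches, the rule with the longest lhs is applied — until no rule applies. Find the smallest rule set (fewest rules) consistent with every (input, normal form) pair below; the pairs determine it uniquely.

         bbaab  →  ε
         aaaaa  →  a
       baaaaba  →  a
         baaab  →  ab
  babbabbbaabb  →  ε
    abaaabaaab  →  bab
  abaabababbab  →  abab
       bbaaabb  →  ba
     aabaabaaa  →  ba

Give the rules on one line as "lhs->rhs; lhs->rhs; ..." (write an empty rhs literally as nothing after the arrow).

aa->b; bb->

  | bbaab => aab => bb => ε
  | aaaaa => baaa => bba => a
  | baaaaba => bbaaba => aaba => bba => a
  | baaab => bbab => ab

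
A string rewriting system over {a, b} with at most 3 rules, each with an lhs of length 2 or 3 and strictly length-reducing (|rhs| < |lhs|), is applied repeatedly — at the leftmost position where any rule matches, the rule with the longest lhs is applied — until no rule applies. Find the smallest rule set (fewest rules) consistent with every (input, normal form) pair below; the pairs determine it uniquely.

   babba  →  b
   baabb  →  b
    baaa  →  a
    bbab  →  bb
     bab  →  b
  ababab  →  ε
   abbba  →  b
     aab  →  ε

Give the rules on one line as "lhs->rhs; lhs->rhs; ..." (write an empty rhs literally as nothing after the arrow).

  | babba => bba => b
  | baabb => abb => b
  | baaa => aa => a
  | bbab => bb

aa->a; ab->; ba->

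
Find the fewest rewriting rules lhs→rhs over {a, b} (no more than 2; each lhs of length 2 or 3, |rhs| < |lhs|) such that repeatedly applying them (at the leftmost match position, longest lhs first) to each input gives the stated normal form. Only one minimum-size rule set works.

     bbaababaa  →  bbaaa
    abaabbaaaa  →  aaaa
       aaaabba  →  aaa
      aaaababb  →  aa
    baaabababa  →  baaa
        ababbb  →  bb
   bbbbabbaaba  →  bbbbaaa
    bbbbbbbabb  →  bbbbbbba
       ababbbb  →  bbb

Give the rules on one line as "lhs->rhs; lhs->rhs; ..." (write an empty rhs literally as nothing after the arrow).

ab->; bab->ba

  | bbaababaa => bbaabaa => bbaaa
  | abaabbaaaa => aabbaaaa => abaaaa => aaaa
  | aaaabba => aaaba => aaa
  | aaaababb => aaaabb => aaab => aa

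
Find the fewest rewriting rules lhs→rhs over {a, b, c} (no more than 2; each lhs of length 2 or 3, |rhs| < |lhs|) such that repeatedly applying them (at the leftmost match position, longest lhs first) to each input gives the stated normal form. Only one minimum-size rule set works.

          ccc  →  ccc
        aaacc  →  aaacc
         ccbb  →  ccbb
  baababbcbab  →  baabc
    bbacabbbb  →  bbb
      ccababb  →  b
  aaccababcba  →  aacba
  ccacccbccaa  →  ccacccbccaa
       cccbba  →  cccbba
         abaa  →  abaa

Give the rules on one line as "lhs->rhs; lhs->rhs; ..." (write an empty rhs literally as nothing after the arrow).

bab->; cab->

  | ccc
  | aaacc
  | ccbb
  | baababbcbab => baabcbab => baabc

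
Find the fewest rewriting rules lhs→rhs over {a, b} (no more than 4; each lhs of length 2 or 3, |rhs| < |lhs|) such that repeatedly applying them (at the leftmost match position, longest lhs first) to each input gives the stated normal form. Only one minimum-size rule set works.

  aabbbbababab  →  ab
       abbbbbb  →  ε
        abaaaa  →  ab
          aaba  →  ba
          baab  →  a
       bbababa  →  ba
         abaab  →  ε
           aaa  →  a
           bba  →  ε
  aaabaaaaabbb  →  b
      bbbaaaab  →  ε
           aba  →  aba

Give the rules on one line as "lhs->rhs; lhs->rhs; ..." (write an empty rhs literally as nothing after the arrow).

  | aabbbbababab => bbbbababab => abbababab => aaababab => ababab => abab => ab
  | abbbbbb => aabbbb => bbbb => abb => aa => ε
  | abaaaa => abaa => ab
  | aaba => ba

aa->; bab->b; bb->a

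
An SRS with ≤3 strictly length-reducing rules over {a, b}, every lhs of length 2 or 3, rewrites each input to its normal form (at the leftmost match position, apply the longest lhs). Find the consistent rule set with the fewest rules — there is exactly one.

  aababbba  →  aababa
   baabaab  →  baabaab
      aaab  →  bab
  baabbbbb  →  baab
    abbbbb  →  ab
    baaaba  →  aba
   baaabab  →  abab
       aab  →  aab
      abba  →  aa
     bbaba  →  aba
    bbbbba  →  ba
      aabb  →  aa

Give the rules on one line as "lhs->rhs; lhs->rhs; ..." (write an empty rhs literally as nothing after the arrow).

aaa->ba; bb->

  | aababbba => aababa
  | baabaab
  | aaab => bab
  | baabbbbb => baabbb => baab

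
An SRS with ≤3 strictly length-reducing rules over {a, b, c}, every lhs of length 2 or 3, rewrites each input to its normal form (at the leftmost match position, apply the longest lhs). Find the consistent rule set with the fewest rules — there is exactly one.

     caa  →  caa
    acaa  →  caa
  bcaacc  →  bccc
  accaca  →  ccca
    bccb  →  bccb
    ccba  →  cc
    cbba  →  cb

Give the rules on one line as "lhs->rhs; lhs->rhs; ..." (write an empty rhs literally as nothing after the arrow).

  | caa
  | acaa => caa
  | bcaacc => bcacc => bccc
  | accaca => ccaca => ccca

ac->c; ba->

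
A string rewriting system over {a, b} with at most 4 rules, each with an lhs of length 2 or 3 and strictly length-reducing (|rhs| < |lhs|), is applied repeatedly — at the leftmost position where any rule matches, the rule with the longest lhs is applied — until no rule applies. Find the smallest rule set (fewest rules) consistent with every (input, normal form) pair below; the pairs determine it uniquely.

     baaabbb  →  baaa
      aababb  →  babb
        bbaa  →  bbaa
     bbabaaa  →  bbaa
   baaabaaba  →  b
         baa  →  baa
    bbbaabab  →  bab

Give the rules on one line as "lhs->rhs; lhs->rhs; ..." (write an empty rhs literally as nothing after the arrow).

aab->b; aba->; bbb->aa

  | baaabbb => babbb => baaa
  | aababb => babb
  | bbaa
  | bbabaaa => bbaa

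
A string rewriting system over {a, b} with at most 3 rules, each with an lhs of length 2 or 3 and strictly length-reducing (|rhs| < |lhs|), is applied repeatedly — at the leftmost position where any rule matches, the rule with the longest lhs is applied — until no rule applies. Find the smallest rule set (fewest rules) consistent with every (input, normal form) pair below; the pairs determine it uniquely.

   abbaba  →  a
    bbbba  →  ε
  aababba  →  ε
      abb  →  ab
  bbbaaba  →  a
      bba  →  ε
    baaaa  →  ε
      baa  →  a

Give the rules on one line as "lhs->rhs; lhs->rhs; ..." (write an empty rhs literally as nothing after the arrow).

  | abbaba => ababa => aba => a
  | bbbba => bbba => bba => ba => ε
  | aababba => bbabba => babba => bba => ba => ε
  | abb => ab

aa->b; ba->; bb->b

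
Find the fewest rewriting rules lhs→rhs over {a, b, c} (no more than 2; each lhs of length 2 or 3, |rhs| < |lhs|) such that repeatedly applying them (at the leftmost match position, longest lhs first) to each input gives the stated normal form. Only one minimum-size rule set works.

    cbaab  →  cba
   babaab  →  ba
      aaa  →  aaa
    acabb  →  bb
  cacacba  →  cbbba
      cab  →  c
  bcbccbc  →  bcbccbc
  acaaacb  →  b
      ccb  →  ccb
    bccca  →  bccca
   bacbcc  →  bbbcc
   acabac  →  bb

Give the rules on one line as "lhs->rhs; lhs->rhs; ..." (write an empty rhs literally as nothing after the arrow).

  | cbaab => cba
  | babaab => baab => ba
  | aaa
  | acabb => babb => bb

ab->; ac->b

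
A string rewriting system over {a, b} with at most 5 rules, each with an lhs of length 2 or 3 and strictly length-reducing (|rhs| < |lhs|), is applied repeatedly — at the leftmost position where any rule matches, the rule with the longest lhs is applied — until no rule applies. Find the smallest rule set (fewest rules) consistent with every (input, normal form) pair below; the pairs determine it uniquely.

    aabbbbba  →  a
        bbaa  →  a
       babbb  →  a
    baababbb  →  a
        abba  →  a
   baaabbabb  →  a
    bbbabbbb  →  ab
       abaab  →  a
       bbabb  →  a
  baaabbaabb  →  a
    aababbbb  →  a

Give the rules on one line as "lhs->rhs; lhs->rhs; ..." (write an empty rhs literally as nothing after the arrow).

  | aabbbbba => abbbbba => aabba => abba => aaa => aa => a
  | bbaa => aaa => aa => a
  | babbb => baa => bb => a
  | baababbb => bbbabbb => aabbb => abbb => aa => a

aa->a; baa->bb; bb->a; bbb->a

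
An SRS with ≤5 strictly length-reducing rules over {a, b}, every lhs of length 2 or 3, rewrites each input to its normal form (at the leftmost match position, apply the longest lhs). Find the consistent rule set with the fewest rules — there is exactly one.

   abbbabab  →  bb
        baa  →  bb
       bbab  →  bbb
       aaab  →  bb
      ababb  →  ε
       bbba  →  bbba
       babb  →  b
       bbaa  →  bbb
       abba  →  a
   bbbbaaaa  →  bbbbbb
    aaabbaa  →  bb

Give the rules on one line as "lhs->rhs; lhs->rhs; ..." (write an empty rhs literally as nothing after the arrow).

  | abbbabab => babab => bab => bb
  | baa => bb
  | bbab => bbb
  | aaab => bab => bb

aa->b; ab->b; aba->a; abb->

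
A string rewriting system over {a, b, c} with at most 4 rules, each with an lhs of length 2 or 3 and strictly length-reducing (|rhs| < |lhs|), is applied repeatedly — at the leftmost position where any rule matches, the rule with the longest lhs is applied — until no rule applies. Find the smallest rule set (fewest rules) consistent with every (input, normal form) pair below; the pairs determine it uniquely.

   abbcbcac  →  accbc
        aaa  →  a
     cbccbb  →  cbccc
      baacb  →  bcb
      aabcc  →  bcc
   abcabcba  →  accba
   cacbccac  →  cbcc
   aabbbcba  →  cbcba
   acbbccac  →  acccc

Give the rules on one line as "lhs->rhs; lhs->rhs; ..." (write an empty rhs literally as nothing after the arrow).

aa->; bb->c; ca->

  | abbcbcac => accbcac => accbc
  | aaa => a
  | cbccbb => cbccc
  | baacb => bcb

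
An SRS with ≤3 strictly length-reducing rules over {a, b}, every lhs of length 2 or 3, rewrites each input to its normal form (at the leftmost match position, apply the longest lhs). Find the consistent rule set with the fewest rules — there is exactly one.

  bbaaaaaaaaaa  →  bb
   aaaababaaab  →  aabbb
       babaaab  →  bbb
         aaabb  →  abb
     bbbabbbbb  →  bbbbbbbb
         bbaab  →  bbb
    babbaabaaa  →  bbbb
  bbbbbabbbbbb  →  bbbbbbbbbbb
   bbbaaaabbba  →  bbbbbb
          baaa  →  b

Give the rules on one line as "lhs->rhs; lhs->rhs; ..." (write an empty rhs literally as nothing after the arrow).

  | bbaaaaaaaaaa => bbaaaaaaaaa => bbaaaaaaaa => bbaaaaaaa => bbaaaaaa => bbaaaaa => bbaaaa => bbaaa => bbaa => bba => bb
  | aaaababaaab => aababaaab => aabbaaab => aabbaab => aabbab => aabbb
  | babaaab => bbaaab => bbaab => bbab => bbb
  | aaabb => abb

aaa->a; ba->b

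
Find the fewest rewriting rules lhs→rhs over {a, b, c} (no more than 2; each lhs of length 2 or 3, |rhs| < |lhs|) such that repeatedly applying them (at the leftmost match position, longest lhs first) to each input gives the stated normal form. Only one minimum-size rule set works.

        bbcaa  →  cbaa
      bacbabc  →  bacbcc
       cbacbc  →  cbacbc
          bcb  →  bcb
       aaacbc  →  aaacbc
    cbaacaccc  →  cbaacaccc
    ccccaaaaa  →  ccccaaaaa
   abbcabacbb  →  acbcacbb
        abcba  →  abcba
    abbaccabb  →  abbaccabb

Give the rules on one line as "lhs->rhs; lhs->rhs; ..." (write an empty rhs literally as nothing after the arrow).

  | bbcaa => cbaa
  | bacbabc => bacbcc
  | cbacbc
  | bcb

bab->bc; bbc->cb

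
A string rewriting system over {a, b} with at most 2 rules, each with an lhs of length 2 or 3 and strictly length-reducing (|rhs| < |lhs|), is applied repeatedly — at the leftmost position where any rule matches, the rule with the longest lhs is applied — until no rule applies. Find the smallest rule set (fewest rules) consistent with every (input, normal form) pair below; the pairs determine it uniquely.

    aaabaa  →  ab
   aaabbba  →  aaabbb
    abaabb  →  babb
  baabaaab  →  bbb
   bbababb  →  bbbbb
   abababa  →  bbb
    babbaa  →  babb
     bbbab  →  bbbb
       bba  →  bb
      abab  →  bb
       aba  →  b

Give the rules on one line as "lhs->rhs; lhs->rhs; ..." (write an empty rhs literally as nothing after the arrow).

aba->b; bba->bb

  | aaabaa => aaba => ab
  | aaabbba => aaabbb
  | abaabb => babb
  | baabaaab => babaab => bbab => bbb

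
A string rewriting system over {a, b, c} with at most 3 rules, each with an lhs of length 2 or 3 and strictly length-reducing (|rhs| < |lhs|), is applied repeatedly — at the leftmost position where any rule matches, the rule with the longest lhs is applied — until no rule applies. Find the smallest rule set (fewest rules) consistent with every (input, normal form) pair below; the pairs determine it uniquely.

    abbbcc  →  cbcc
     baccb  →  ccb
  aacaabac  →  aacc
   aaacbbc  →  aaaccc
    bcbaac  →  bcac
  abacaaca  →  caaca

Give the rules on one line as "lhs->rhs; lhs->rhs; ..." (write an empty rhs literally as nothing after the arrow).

ab->b; ba->; bb->c

  | abbbcc => bbbcc => cbcc
  | baccb => ccb
  | aacaabac => aacabac => aacbac => aacc
  | aaacbbc => aaaccc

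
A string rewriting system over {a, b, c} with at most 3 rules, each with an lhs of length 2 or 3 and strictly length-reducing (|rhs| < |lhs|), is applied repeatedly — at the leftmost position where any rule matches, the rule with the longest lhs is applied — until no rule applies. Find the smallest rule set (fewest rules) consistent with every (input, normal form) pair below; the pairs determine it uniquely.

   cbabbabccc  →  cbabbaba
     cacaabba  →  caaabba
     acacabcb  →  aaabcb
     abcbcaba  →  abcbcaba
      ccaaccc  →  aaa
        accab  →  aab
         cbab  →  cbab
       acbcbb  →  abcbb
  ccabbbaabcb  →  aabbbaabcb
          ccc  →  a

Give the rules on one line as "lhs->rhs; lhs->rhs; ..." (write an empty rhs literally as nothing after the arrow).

ac->a; cc->a

  | cbabbabccc => cbabbabac => cbabbaba
  | cacaabba => caaabba
  | acacabcb => aacabcb => aaabcb
  | abcbcaba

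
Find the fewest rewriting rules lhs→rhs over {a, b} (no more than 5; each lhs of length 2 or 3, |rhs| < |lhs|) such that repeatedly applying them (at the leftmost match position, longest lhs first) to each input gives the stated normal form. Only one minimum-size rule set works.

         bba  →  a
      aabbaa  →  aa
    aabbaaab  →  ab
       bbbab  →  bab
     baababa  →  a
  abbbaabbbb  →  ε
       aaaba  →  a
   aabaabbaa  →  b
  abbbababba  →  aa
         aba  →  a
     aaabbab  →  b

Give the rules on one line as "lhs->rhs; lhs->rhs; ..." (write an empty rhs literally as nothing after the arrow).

aab->b; aba->a; baa->b; bb->

  | bba => a
  | aabbaa => bbaa => aa
  | aabbaaab => bbaaab => aaab => ab
  | bbbab => bab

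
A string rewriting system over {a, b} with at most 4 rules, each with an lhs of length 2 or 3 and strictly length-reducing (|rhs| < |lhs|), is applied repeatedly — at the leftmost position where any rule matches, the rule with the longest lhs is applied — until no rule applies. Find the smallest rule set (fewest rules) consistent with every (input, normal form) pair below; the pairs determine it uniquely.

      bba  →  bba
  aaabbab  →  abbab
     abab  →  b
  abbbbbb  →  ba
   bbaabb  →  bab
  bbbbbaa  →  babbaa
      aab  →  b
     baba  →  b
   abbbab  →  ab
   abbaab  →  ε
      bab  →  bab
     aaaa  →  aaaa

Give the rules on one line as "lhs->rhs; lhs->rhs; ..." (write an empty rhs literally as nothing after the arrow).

  | bba
  | aaabbab => abbab
  | abab => b
  | abbbbbb => ababbb => bbb => ba

aab->b; aba->; bbb->ba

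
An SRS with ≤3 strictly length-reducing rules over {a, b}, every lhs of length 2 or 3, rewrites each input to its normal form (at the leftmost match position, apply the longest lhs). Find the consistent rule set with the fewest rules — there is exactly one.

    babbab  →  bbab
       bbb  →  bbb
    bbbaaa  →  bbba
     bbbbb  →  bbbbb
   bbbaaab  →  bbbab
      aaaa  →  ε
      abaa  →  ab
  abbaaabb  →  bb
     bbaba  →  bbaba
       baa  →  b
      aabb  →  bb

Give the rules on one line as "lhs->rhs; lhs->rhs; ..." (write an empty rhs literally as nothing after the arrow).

aa->; abb->b

  | babbab => bbab
  | bbb
  | bbbaaa => bbba
  | bbbbb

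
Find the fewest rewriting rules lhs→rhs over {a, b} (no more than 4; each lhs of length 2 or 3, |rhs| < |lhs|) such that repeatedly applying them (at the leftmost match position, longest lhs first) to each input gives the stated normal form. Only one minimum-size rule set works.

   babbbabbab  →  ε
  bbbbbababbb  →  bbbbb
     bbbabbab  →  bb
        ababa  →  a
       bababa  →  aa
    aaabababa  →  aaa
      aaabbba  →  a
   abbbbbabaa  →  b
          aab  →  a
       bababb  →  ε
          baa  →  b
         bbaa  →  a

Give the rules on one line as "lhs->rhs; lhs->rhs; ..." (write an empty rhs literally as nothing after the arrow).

  | babbbabbab => abbabbab => babbab => abab => ab => ε
  | bbbbbababbb => bbbbabbb => bbbbb
  | bbbabbab => bbbab => bb
  | ababa => aba => a

ab->; ba->b; bab->a; bba->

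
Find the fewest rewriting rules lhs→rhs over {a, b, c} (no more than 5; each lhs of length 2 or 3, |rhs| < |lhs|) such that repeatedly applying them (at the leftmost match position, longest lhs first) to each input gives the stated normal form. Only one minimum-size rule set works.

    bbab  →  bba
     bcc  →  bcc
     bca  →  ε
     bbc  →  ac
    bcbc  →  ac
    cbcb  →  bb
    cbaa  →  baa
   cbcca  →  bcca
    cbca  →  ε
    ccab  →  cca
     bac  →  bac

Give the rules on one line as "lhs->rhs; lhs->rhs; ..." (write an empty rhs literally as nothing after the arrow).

  | bbab => bba
  | bcc
  | bca => ε
  | bbc => ac

ab->a; bbc->ac; bca->; cb->b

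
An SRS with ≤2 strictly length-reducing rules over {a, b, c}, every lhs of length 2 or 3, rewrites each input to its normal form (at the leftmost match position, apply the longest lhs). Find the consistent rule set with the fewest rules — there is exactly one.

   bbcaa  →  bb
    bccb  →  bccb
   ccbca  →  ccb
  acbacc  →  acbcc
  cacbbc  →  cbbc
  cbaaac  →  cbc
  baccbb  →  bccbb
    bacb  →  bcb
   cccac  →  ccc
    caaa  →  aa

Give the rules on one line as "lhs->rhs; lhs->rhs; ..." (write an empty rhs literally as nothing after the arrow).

ba->b; ca->

  | bbcaa => bba => bb
  | bccb
  | ccbca => ccb
  | acbacc => acbcc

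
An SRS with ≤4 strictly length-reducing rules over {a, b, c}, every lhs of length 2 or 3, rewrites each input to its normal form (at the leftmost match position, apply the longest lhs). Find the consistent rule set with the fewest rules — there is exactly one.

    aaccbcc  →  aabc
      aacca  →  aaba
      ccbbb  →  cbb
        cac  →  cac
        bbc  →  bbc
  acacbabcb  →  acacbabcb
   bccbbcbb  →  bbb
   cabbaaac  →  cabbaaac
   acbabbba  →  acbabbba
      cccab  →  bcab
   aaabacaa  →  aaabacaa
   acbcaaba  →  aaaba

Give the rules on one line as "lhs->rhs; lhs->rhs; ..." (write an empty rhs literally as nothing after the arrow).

  | aaccbcc => aaccc => aabc
  | aacca => aaba
  | ccbbb => cbb
  | cac

cbc->; cc->b; ccb->c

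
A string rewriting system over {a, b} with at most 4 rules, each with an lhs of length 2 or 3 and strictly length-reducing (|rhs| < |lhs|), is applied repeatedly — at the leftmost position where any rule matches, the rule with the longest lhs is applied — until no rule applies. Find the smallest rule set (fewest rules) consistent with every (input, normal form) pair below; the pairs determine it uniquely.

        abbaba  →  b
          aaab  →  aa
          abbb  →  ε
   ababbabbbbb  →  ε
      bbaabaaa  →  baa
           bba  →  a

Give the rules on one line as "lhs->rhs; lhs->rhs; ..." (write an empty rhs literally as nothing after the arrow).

  | abbaba => baba => bbb => b
  | aaab => aa
  | abbb => bb => ε
  | ababbabbbbb => bbbbabbbbb => bbabbbbb => abbbbb => bbbb => bb => ε

ab->; aba->bb; bb->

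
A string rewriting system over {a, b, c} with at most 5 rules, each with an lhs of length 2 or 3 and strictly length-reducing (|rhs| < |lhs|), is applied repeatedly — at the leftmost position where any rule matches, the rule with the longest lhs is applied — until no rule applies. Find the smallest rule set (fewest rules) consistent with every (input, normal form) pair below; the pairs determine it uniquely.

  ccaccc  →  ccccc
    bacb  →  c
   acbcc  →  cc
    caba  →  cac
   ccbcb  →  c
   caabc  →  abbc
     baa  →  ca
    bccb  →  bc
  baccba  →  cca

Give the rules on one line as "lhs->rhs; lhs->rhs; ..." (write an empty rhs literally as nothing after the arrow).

  | ccaccc => ccccc
  | bacb => ccb => c
  | acbcc => acc => cc
  | caba => cac

acc->cc; ba->c; caa->ab; cb->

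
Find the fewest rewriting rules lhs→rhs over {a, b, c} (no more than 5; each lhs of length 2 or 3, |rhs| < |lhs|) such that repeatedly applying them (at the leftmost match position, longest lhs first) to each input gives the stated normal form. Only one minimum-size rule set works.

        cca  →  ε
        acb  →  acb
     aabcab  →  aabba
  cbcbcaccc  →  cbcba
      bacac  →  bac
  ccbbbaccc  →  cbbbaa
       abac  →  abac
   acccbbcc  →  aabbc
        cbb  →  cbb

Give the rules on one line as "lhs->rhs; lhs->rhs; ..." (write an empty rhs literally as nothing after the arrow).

ca->; cab->ba; cc->c; ccc->a

  | cca => ca => ε
  | acb
  | aabcab => aabba
  | cbcbcaccc => cbcbccc => cbcba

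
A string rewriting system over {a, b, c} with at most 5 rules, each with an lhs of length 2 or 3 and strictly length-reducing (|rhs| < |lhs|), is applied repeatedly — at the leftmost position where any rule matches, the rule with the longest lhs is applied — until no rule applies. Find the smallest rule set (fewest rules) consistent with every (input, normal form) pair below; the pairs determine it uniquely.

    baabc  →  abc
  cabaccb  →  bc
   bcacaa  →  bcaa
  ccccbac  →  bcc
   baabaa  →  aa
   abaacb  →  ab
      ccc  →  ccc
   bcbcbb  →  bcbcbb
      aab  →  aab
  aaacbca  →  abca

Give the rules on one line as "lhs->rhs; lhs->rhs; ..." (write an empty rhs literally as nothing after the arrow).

aaa->aa; ac->; ba->; ccb->bc

  | baabc => abc
  | cabaccb => caccb => ccb => bc
  | bcacaa => bcaa
  | ccccbac => ccbcac => bccac => bcc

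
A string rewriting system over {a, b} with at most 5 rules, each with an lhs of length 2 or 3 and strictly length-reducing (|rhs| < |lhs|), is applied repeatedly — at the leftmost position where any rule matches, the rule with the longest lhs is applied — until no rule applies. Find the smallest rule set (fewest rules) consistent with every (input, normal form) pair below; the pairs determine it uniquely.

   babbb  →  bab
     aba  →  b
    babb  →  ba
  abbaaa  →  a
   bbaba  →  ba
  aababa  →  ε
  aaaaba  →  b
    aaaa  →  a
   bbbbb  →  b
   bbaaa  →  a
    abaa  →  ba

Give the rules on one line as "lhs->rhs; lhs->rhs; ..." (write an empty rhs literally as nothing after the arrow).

  | babbb => bab
  | aba => b
  | babb => ba
  | abbaaa => aaa => aa => a

aa->a; aba->b; bb->; bba->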